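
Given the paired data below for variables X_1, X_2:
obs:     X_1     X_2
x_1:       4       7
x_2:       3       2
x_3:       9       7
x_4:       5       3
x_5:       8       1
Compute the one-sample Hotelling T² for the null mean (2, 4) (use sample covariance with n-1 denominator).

Step 1 — sample mean vector:
  mean(X_1) = (4 + 3 + 9 + 5 + 8) / 5 = 29/5 = 5.8
  mean(X_2) = (7 + 2 + 7 + 3 + 1) / 5 = 20/5 = 4
  x̄ = (5.8, 4),  deviation x̄ - mu_0 = (5.8, 4) - (2, 4) = (3.8, 0).

Step 2 — sample covariance matrix, S[i,j] = (1/(n-1)) · Σ_k (x_{k,i} - mean_i) · (x_{k,j} - mean_j), divisor n-1 = 4:
  S[X_1,X_1] = ((-1.8)·(-1.8) + (-2.8)·(-2.8) + (3.2)·(3.2) + (-0.8)·(-0.8) + (2.2)·(2.2)) / 4 = 26.8/4 = 6.7
  S[X_1,X_2] = ((-1.8)·(3) + (-2.8)·(-2) + (3.2)·(3) + (-0.8)·(-1) + (2.2)·(-3)) / 4 = 4/4 = 1
  S[X_2,X_2] = ((3)·(3) + (-2)·(-2) + (3)·(3) + (-1)·(-1) + (-3)·(-3)) / 4 = 32/4 = 8
  S = [[6.7, 1],
 [1, 8]].

Step 3 — invert S. det(S) = 6.7·8 - (1)² = 52.6.
  S^{-1} = (1/det) · [[d, -b], [-b, a]] = [[0.1521, -0.019],
 [-0.019, 0.1274]].

Step 4 — quadratic form (x̄ - mu_0)^T · S^{-1} · (x̄ - mu_0):
  S^{-1} · (x̄ - mu_0) = (0.5779, -0.0722),
  (x̄ - mu_0)^T · [...] = (3.8)·(0.5779) + (0)·(-0.0722) = 2.1962.

Step 5 — scale by n: T² = 5 · 2.1962 = 10.981.

T² ≈ 10.981


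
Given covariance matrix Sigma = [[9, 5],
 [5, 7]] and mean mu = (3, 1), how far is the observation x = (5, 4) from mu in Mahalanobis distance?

Step 1 — centre the observation: (x - mu) = (2, 3).

Step 2 — invert Sigma. det(Sigma) = 9·7 - (5)² = 38.
  Sigma^{-1} = (1/det) · [[d, -b], [-b, a]] = [[0.1842, -0.1316],
 [-0.1316, 0.2368]].

Step 3 — form the quadratic (x - mu)^T · Sigma^{-1} · (x - mu):
  Sigma^{-1} · (x - mu) = (-0.0263, 0.4474).
  (x - mu)^T · [Sigma^{-1} · (x - mu)] = (2)·(-0.0263) + (3)·(0.4474) = 1.2895.

Step 4 — take square root: d = √(1.2895) ≈ 1.1355.

d(x, mu) = √(1.2895) ≈ 1.1355


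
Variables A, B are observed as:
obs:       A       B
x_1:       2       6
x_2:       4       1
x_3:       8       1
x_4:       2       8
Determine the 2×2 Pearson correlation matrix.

Step 1 — column means:
  mean(A) = (2 + 4 + 8 + 2) / 4 = 16/4 = 4
  mean(B) = (6 + 1 + 1 + 8) / 4 = 16/4 = 4

Step 2 — sample variances and covariances s[i,j] = (1/(n-1)) · Σ_k (x_{k,i} - mean_i) · (x_{k,j} - mean_j), with n-1 = 3:
  s[A,A] = ((-2)·(-2) + (0)·(0) + (4)·(4) + (-2)·(-2)) / 3 = 24/3 = 8
  s[A,B] = ((-2)·(2) + (0)·(-3) + (4)·(-3) + (-2)·(4)) / 3 = -24/3 = -8
  s[B,B] = ((2)·(2) + (-3)·(-3) + (-3)·(-3) + (4)·(4)) / 3 = 38/3 = 12.6667
  Sample standard deviations s_i = √(s[i,i]):
  s(A) = √(8) = 2.8284
  s(B) = √(12.6667) = 3.559

Step 3 — r_{ij} = s_{ij} / (s_i · s_j):
  r[A,A] = 1 (diagonal).
  r[A,B] = -8 / (2.8284 · 3.559) = -8 / 10.0664 = -0.7947
  r[B,B] = 1 (diagonal).

R is symmetric with unit diagonal. Assembling:

R = [[1, -0.7947],
 [-0.7947, 1]]


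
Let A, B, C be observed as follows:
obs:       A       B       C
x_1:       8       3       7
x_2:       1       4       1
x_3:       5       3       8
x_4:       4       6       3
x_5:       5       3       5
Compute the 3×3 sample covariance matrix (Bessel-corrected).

Step 1 — column means:
  mean(A) = (8 + 1 + 5 + 4 + 5) / 5 = 23/5 = 4.6
  mean(B) = (3 + 4 + 3 + 6 + 3) / 5 = 19/5 = 3.8
  mean(C) = (7 + 1 + 8 + 3 + 5) / 5 = 24/5 = 4.8

Step 2 — sample covariance S[i,j] = (1/(n-1)) · Σ_k (x_{k,i} - mean_i) · (x_{k,j} - mean_j), with n-1 = 4.
  S[A,A] = ((3.4)·(3.4) + (-3.6)·(-3.6) + (0.4)·(0.4) + (-0.6)·(-0.6) + (0.4)·(0.4)) / 4 = 25.2/4 = 6.3
  S[A,B] = ((3.4)·(-0.8) + (-3.6)·(0.2) + (0.4)·(-0.8) + (-0.6)·(2.2) + (0.4)·(-0.8)) / 4 = -5.4/4 = -1.35
  S[A,C] = ((3.4)·(2.2) + (-3.6)·(-3.8) + (0.4)·(3.2) + (-0.6)·(-1.8) + (0.4)·(0.2)) / 4 = 23.6/4 = 5.9
  S[B,B] = ((-0.8)·(-0.8) + (0.2)·(0.2) + (-0.8)·(-0.8) + (2.2)·(2.2) + (-0.8)·(-0.8)) / 4 = 6.8/4 = 1.7
  S[B,C] = ((-0.8)·(2.2) + (0.2)·(-3.8) + (-0.8)·(3.2) + (2.2)·(-1.8) + (-0.8)·(0.2)) / 4 = -9.2/4 = -2.3
  S[C,C] = ((2.2)·(2.2) + (-3.8)·(-3.8) + (3.2)·(3.2) + (-1.8)·(-1.8) + (0.2)·(0.2)) / 4 = 32.8/4 = 8.2

S is symmetric (S[j,i] = S[i,j]). Assembling:

S = [[6.3, -1.35, 5.9],
 [-1.35, 1.7, -2.3],
 [5.9, -2.3, 8.2]]


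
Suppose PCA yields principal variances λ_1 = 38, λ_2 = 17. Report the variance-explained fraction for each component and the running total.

Step 1 — total variance = trace(Sigma) = Σ λ_i = 38 + 17 = 55.

Step 2 — fraction explained by component i = λ_i / Σ λ:
  PC1: 38/55 = 0.6909
  PC2: 17/55 = 0.3091

Step 3 — cumulative fraction after k components = (λ_1 + ... + λ_k) / Σ λ:
  k = 1: 38/55 = 0.6909
  k = 2: (38 + 17)/55 = 55/55 = 1

Summary (fraction, with percent):

explained: PC1 0.6909 (69.09%), PC2 0.3091 (30.91%);  cumulative: 0.6909, 1


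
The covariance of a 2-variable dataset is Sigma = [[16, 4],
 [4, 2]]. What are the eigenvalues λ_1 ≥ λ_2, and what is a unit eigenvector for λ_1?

Step 1 — characteristic polynomial of 2×2 Sigma:
  det(Sigma - λI) = λ² - trace · λ + det = 0.
  trace = 16 + 2 = 18, det = 16·2 - (4)² = 16.
Step 2 — discriminant:
  Δ = trace² - 4·det = 324 - 64 = 260.
Step 3 — eigenvalues:
  λ = (trace ± √Δ)/2 = (18 ± 16.1245)/2,
  λ_1 = 17.0623,  λ_2 = 0.9377.

Step 4 — unit eigenvector for λ_1: solve (Sigma - λ_1 I)v = 0. First row:
  (16 - 17.0623)·v_x + (4)·v_y = 0, i.e. (-1.0623)·v_x + (4)·v_y = 0,
  so v ∝ (b, λ_1 - a) = (4, 1.0623) = u.
  ||u|| = √((4)² + (1.0623)²) = √(17.1284) ≈ 4.1386,
  v_1 = u/||u|| ≈ (0.9665, 0.2567) (||v_1|| = 1).

λ_1 = 17.0623,  λ_2 = 0.9377;  v_1 ≈ (0.9665, 0.2567)


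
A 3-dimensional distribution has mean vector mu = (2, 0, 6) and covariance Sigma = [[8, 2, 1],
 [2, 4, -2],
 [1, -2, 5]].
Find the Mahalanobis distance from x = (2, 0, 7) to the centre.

Step 1 — centre the observation: (x - mu) = (0, 0, 1).

Step 2 — invert Sigma (cofactor / det for 3×3, or solve directly):
  Sigma^{-1} = [[0.1667, -0.125, -0.0833],
 [-0.125, 0.4062, 0.1875],
 [-0.0833, 0.1875, 0.2917]].

Step 3 — form the quadratic (x - mu)^T · Sigma^{-1} · (x - mu):
  Sigma^{-1} · (x - mu) = (-0.0833, 0.1875, 0.2917).
  (x - mu)^T · [Sigma^{-1} · (x - mu)] = (0)·(-0.0833) + (0)·(0.1875) + (1)·(0.2917) = 0.2917.

Step 4 — take square root: d = √(0.2917) ≈ 0.5401.

d(x, mu) = √(0.2917) ≈ 0.5401


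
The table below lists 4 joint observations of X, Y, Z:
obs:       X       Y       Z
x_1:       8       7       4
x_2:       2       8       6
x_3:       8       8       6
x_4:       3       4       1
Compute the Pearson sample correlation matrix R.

Step 1 — column means:
  mean(X) = (8 + 2 + 8 + 3) / 4 = 21/4 = 5.25
  mean(Y) = (7 + 8 + 8 + 4) / 4 = 27/4 = 6.75
  mean(Z) = (4 + 6 + 6 + 1) / 4 = 17/4 = 4.25

Step 2 — sample variances and covariances s[i,j] = (1/(n-1)) · Σ_k (x_{k,i} - mean_i) · (x_{k,j} - mean_j), with n-1 = 3:
  s[X,X] = ((2.75)·(2.75) + (-3.25)·(-3.25) + (2.75)·(2.75) + (-2.25)·(-2.25)) / 3 = 30.75/3 = 10.25
  s[X,Y] = ((2.75)·(0.25) + (-3.25)·(1.25) + (2.75)·(1.25) + (-2.25)·(-2.75)) / 3 = 6.25/3 = 2.0833
  s[X,Z] = ((2.75)·(-0.25) + (-3.25)·(1.75) + (2.75)·(1.75) + (-2.25)·(-3.25)) / 3 = 5.75/3 = 1.9167
  s[Y,Y] = ((0.25)·(0.25) + (1.25)·(1.25) + (1.25)·(1.25) + (-2.75)·(-2.75)) / 3 = 10.75/3 = 3.5833
  s[Y,Z] = ((0.25)·(-0.25) + (1.25)·(1.75) + (1.25)·(1.75) + (-2.75)·(-3.25)) / 3 = 13.25/3 = 4.4167
  s[Z,Z] = ((-0.25)·(-0.25) + (1.75)·(1.75) + (1.75)·(1.75) + (-3.25)·(-3.25)) / 3 = 16.75/3 = 5.5833
  Sample standard deviations s_i = √(s[i,i]):
  s(X) = √(10.25) = 3.2016
  s(Y) = √(3.5833) = 1.893
  s(Z) = √(5.5833) = 2.3629

Step 3 — r_{ij} = s_{ij} / (s_i · s_j):
  r[X,X] = 1 (diagonal).
  r[X,Y] = 2.0833 / (3.2016 · 1.893) = 2.0833 / 6.0605 = 0.3438
  r[X,Z] = 1.9167 / (3.2016 · 2.3629) = 1.9167 / 7.565 = 0.2534
  r[Y,Y] = 1 (diagonal).
  r[Y,Z] = 4.4167 / (1.893 · 2.3629) = 4.4167 / 4.4729 = 0.9874
  r[Z,Z] = 1 (diagonal).

R is symmetric with unit diagonal. Assembling:

R = [[1, 0.3438, 0.2534],
 [0.3438, 1, 0.9874],
 [0.2534, 0.9874, 1]]


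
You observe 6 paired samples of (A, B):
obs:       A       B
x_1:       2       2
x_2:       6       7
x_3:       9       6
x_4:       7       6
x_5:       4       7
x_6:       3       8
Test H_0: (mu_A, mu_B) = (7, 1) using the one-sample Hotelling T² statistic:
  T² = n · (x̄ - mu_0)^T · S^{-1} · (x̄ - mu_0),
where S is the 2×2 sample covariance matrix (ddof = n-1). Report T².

Step 1 — sample mean vector:
  mean(A) = (2 + 6 + 9 + 7 + 4 + 3) / 6 = 31/6 = 5.1667
  mean(B) = (2 + 7 + 6 + 6 + 7 + 8) / 6 = 36/6 = 6
  x̄ = (5.1667, 6),  deviation x̄ - mu_0 = (5.1667, 6) - (7, 1) = (-1.8333, 5).

Step 2 — sample covariance matrix, S[i,j] = (1/(n-1)) · Σ_k (x_{k,i} - mean_i) · (x_{k,j} - mean_j), divisor n-1 = 5:
  S[A,A] = ((-3.1667)·(-3.1667) + (0.8333)·(0.8333) + (3.8333)·(3.8333) + (1.8333)·(1.8333) + (-1.1667)·(-1.1667) + (-2.1667)·(-2.1667)) / 5 = 34.8333/5 = 6.9667
  S[A,B] = ((-3.1667)·(-4) + (0.8333)·(1) + (3.8333)·(0) + (1.8333)·(0) + (-1.1667)·(1) + (-2.1667)·(2)) / 5 = 8/5 = 1.6
  S[B,B] = ((-4)·(-4) + (1)·(1) + (0)·(0) + (0)·(0) + (1)·(1) + (2)·(2)) / 5 = 22/5 = 4.4
  S = [[6.9667, 1.6],
 [1.6, 4.4]].

Step 3 — invert S. det(S) = 6.9667·4.4 - (1.6)² = 28.0933.
  S^{-1} = (1/det) · [[d, -b], [-b, a]] = [[0.1566, -0.057],
 [-0.057, 0.248]].

Step 4 — quadratic form (x̄ - mu_0)^T · S^{-1} · (x̄ - mu_0):
  S^{-1} · (x̄ - mu_0) = (-0.5719, 1.3443),
  (x̄ - mu_0)^T · [...] = (-1.8333)·(-0.5719) + (5)·(1.3443) = 7.7701.

Step 5 — scale by n: T² = 6 · 7.7701 = 46.6208.

T² ≈ 46.6208


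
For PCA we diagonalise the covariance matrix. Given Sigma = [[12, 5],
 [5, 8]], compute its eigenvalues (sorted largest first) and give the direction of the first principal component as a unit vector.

Step 1 — characteristic polynomial of 2×2 Sigma:
  det(Sigma - λI) = λ² - trace · λ + det = 0.
  trace = 12 + 8 = 20, det = 12·8 - (5)² = 71.
Step 2 — discriminant:
  Δ = trace² - 4·det = 400 - 284 = 116.
Step 3 — eigenvalues:
  λ = (trace ± √Δ)/2 = (20 ± 10.7703)/2,
  λ_1 = 15.3852,  λ_2 = 4.6148.

Step 4 — unit eigenvector for λ_1: solve (Sigma - λ_1 I)v = 0. First row:
  (12 - 15.3852)·v_x + (5)·v_y = 0, i.e. (-3.3852)·v_x + (5)·v_y = 0,
  so v ∝ (b, λ_1 - a) = (5, 3.3852) = u.
  ||u|| = √((5)² + (3.3852)²) = √(36.4593) ≈ 6.0382,
  v_1 = u/||u|| ≈ (0.8281, 0.5606) (||v_1|| = 1).

λ_1 = 15.3852,  λ_2 = 4.6148;  v_1 ≈ (0.8281, 0.5606)


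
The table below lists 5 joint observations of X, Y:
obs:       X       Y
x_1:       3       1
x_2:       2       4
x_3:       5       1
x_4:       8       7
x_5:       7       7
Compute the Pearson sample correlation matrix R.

Step 1 — column means:
  mean(X) = (3 + 2 + 5 + 8 + 7) / 5 = 25/5 = 5
  mean(Y) = (1 + 4 + 1 + 7 + 7) / 5 = 20/5 = 4

Step 2 — sample variances and covariances s[i,j] = (1/(n-1)) · Σ_k (x_{k,i} - mean_i) · (x_{k,j} - mean_j), with n-1 = 4:
  s[X,X] = ((-2)·(-2) + (-3)·(-3) + (0)·(0) + (3)·(3) + (2)·(2)) / 4 = 26/4 = 6.5
  s[X,Y] = ((-2)·(-3) + (-3)·(0) + (0)·(-3) + (3)·(3) + (2)·(3)) / 4 = 21/4 = 5.25
  s[Y,Y] = ((-3)·(-3) + (0)·(0) + (-3)·(-3) + (3)·(3) + (3)·(3)) / 4 = 36/4 = 9
  Sample standard deviations s_i = √(s[i,i]):
  s(X) = √(6.5) = 2.5495
  s(Y) = √(9) = 3

Step 3 — r_{ij} = s_{ij} / (s_i · s_j):
  r[X,X] = 1 (diagonal).
  r[X,Y] = 5.25 / (2.5495 · 3) = 5.25 / 7.6485 = 0.6864
  r[Y,Y] = 1 (diagonal).

R is symmetric with unit diagonal. Assembling:

R = [[1, 0.6864],
 [0.6864, 1]]


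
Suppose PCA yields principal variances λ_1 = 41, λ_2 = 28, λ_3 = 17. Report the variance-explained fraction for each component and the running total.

Step 1 — total variance = trace(Sigma) = Σ λ_i = 41 + 28 + 17 = 86.

Step 2 — fraction explained by component i = λ_i / Σ λ:
  PC1: 41/86 = 0.4767
  PC2: 28/86 = 0.3256
  PC3: 17/86 = 0.1977

Step 3 — cumulative fraction after k components = (λ_1 + ... + λ_k) / Σ λ:
  k = 1: 41/86 = 0.4767
  k = 2: (41 + 28)/86 = 69/86 = 0.8023
  k = 3: (41 + 28 + 17)/86 = 86/86 = 1

Summary (fraction, with percent):

explained: PC1 0.4767 (47.67%), PC2 0.3256 (32.56%), PC3 0.1977 (19.77%);  cumulative: 0.4767, 0.8023, 1


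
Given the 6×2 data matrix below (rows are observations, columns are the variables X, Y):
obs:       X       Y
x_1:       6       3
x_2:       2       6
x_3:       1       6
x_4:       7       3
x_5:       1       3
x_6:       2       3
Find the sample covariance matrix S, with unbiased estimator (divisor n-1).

Step 1 — column means:
  mean(X) = (6 + 2 + 1 + 7 + 1 + 2) / 6 = 19/6 = 3.1667
  mean(Y) = (3 + 6 + 6 + 3 + 3 + 3) / 6 = 24/6 = 4

Step 2 — sample covariance S[i,j] = (1/(n-1)) · Σ_k (x_{k,i} - mean_i) · (x_{k,j} - mean_j), with n-1 = 5.
  S[X,X] = ((2.8333)·(2.8333) + (-1.1667)·(-1.1667) + (-2.1667)·(-2.1667) + (3.8333)·(3.8333) + (-2.1667)·(-2.1667) + (-1.1667)·(-1.1667)) / 5 = 34.8333/5 = 6.9667
  S[X,Y] = ((2.8333)·(-1) + (-1.1667)·(2) + (-2.1667)·(2) + (3.8333)·(-1) + (-2.1667)·(-1) + (-1.1667)·(-1)) / 5 = -10/5 = -2
  S[Y,Y] = ((-1)·(-1) + (2)·(2) + (2)·(2) + (-1)·(-1) + (-1)·(-1) + (-1)·(-1)) / 5 = 12/5 = 2.4

S is symmetric (S[j,i] = S[i,j]). Assembling:

S = [[6.9667, -2],
 [-2, 2.4]]


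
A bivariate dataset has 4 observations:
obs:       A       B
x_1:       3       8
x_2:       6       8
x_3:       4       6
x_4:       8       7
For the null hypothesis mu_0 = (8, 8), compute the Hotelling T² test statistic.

Step 1 — sample mean vector:
  mean(A) = (3 + 6 + 4 + 8) / 4 = 21/4 = 5.25
  mean(B) = (8 + 8 + 6 + 7) / 4 = 29/4 = 7.25
  x̄ = (5.25, 7.25),  deviation x̄ - mu_0 = (5.25, 7.25) - (8, 8) = (-2.75, -0.75).

Step 2 — sample covariance matrix, S[i,j] = (1/(n-1)) · Σ_k (x_{k,i} - mean_i) · (x_{k,j} - mean_j), divisor n-1 = 3:
  S[A,A] = ((-2.25)·(-2.25) + (0.75)·(0.75) + (-1.25)·(-1.25) + (2.75)·(2.75)) / 3 = 14.75/3 = 4.9167
  S[A,B] = ((-2.25)·(0.75) + (0.75)·(0.75) + (-1.25)·(-1.25) + (2.75)·(-0.25)) / 3 = -0.25/3 = -0.0833
  S[B,B] = ((0.75)·(0.75) + (0.75)·(0.75) + (-1.25)·(-1.25) + (-0.25)·(-0.25)) / 3 = 2.75/3 = 0.9167
  S = [[4.9167, -0.0833],
 [-0.0833, 0.9167]].

Step 3 — invert S. det(S) = 4.9167·0.9167 - (-0.0833)² = 4.5.
  S^{-1} = (1/det) · [[d, -b], [-b, a]] = [[0.2037, 0.0185],
 [0.0185, 1.0926]].

Step 4 — quadratic form (x̄ - mu_0)^T · S^{-1} · (x̄ - mu_0):
  S^{-1} · (x̄ - mu_0) = (-0.5741, -0.8704),
  (x̄ - mu_0)^T · [...] = (-2.75)·(-0.5741) + (-0.75)·(-0.8704) = 2.2315.

Step 5 — scale by n: T² = 4 · 2.2315 = 8.9259.

T² ≈ 8.9259


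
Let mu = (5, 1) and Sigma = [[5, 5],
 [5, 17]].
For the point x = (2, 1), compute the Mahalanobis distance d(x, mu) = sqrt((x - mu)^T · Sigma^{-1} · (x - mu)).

Step 1 — centre the observation: (x - mu) = (-3, 0).

Step 2 — invert Sigma. det(Sigma) = 5·17 - (5)² = 60.
  Sigma^{-1} = (1/det) · [[d, -b], [-b, a]] = [[0.2833, -0.0833],
 [-0.0833, 0.0833]].

Step 3 — form the quadratic (x - mu)^T · Sigma^{-1} · (x - mu):
  Sigma^{-1} · (x - mu) = (-0.85, 0.25).
  (x - mu)^T · [Sigma^{-1} · (x - mu)] = (-3)·(-0.85) + (0)·(0.25) = 2.55.

Step 4 — take square root: d = √(2.55) ≈ 1.5969.

d(x, mu) = √(2.55) ≈ 1.5969


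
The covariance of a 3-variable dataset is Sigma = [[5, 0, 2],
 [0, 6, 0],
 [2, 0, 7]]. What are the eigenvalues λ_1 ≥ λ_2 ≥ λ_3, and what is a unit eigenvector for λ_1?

Step 1 — characteristic polynomial p(λ) = det(λI - Sigma) = λ³ - tr·λ² + c_1·λ - det, where tr = trace, c_1 = sum of the principal 2×2 minors, det = det(Sigma):
  tr = 5 + 6 + 7 = 18,
  c_1 = (5·6 - (0)²) + (5·7 - (2)²) + (6·7 - (0)²) = 30 + 31 + 42 = 103,
  det = 5·(6·7 - (0)²) - (0)·((0)·7 - (0)·(2)) + (2)·((0)·(0) - 6·(2)) = 5·(42) - (0)·(0) + (2)·(-12) = 186.
  So p(λ) = λ³ - 18λ² + 103λ - 186.
Step 2 — look for an integer root (rational root theorem: any rational root is an integer divisor of 186). Testing λ = 6:
  p(6) = 216 - 648 + 618 - 186 = 0  ✓
  Dividing out (λ - 6): p(λ) = (λ - 6)(λ² - 12λ + 31).
Step 3 — remaining eigenvalues from the quadratic λ² - 12λ + 31 = 0:
  Δ = 12² - 4·31 = 144 - 124 = 20,  λ = (12 ± √20)/2 = (12 ± 4.4721)/2 ≈ 8.2361 or 3.7639.
  Sorted: λ_1 = 8.2361,  λ_2 = 6,  λ_3 = 3.7639  (check: sum = 18 = tr ✓).

Step 4 — unit eigenvector for λ_1 ≈ 8.2361: v spans the null space of (Sigma - λ_1 I), whose rows are
  r_1 = (-3.2361, 0, 2),  r_2 = (0, -2.2361, 0),  r_3 = (2, 0, -1.2361).
  v is orthogonal to every row, so take v ∝ r_1 × r_2 = ((0)·(0) - (2)·(-2.2361), (2)·(0) - (-3.2361)·(0), (-3.2361)·(-2.2361) - (0)·(0)) ≈ (4.4721, 0, 7.2361).
  Let u = (4.4721, 0, 7.2361).
  ||u|| = √((4.4721)² + (0)² + (7.2361)²) = √(72.3607) ≈ 8.5065,  v_1 = u/||u|| ≈ (0.5257, 0, 0.8507) (||v_1|| = 1).

λ_1 = 8.2361,  λ_2 = 6,  λ_3 = 3.7639;  v_1 ≈ (0.5257, 0, 0.8507)


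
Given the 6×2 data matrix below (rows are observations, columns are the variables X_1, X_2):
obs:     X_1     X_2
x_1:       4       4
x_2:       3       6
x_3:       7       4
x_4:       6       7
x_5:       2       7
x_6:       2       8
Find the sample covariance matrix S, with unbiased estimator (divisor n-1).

Step 1 — column means:
  mean(X_1) = (4 + 3 + 7 + 6 + 2 + 2) / 6 = 24/6 = 4
  mean(X_2) = (4 + 6 + 4 + 7 + 7 + 8) / 6 = 36/6 = 6

Step 2 — sample covariance S[i,j] = (1/(n-1)) · Σ_k (x_{k,i} - mean_i) · (x_{k,j} - mean_j), with n-1 = 5.
  S[X_1,X_1] = ((0)·(0) + (-1)·(-1) + (3)·(3) + (2)·(2) + (-2)·(-2) + (-2)·(-2)) / 5 = 22/5 = 4.4
  S[X_1,X_2] = ((0)·(-2) + (-1)·(0) + (3)·(-2) + (2)·(1) + (-2)·(1) + (-2)·(2)) / 5 = -10/5 = -2
  S[X_2,X_2] = ((-2)·(-2) + (0)·(0) + (-2)·(-2) + (1)·(1) + (1)·(1) + (2)·(2)) / 5 = 14/5 = 2.8

S is symmetric (S[j,i] = S[i,j]). Assembling:

S = [[4.4, -2],
 [-2, 2.8]]


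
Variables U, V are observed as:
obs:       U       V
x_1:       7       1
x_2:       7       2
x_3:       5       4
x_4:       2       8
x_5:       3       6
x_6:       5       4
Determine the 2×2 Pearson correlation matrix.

Step 1 — column means:
  mean(U) = (7 + 7 + 5 + 2 + 3 + 5) / 6 = 29/6 = 4.8333
  mean(V) = (1 + 2 + 4 + 8 + 6 + 4) / 6 = 25/6 = 4.1667

Step 2 — sample variances and covariances s[i,j] = (1/(n-1)) · Σ_k (x_{k,i} - mean_i) · (x_{k,j} - mean_j), with n-1 = 5:
  s[U,U] = ((2.1667)·(2.1667) + (2.1667)·(2.1667) + (0.1667)·(0.1667) + (-2.8333)·(-2.8333) + (-1.8333)·(-1.8333) + (0.1667)·(0.1667)) / 5 = 20.8333/5 = 4.1667
  s[U,V] = ((2.1667)·(-3.1667) + (2.1667)·(-2.1667) + (0.1667)·(-0.1667) + (-2.8333)·(3.8333) + (-1.8333)·(1.8333) + (0.1667)·(-0.1667)) / 5 = -25.8333/5 = -5.1667
  s[V,V] = ((-3.1667)·(-3.1667) + (-2.1667)·(-2.1667) + (-0.1667)·(-0.1667) + (3.8333)·(3.8333) + (1.8333)·(1.8333) + (-0.1667)·(-0.1667)) / 5 = 32.8333/5 = 6.5667
  Sample standard deviations s_i = √(s[i,i]):
  s(U) = √(4.1667) = 2.0412
  s(V) = √(6.5667) = 2.5626

Step 3 — r_{ij} = s_{ij} / (s_i · s_j):
  r[U,U] = 1 (diagonal).
  r[U,V] = -5.1667 / (2.0412 · 2.5626) = -5.1667 / 5.2308 = -0.9877
  r[V,V] = 1 (diagonal).

R is symmetric with unit diagonal. Assembling:

R = [[1, -0.9877],
 [-0.9877, 1]]


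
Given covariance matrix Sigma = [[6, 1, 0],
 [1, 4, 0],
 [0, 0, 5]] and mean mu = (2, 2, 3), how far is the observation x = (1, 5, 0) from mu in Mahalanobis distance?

Step 1 — centre the observation: (x - mu) = (-1, 3, -3).

Step 2 — invert Sigma (cofactor / det for 3×3, or solve directly):
  Sigma^{-1} = [[0.1739, -0.0435, 0],
 [-0.0435, 0.2609, 0],
 [0, 0, 0.2]].

Step 3 — form the quadratic (x - mu)^T · Sigma^{-1} · (x - mu):
  Sigma^{-1} · (x - mu) = (-0.3043, 0.8261, -0.6).
  (x - mu)^T · [Sigma^{-1} · (x - mu)] = (-1)·(-0.3043) + (3)·(0.8261) + (-3)·(-0.6) = 4.5826.

Step 4 — take square root: d = √(4.5826) ≈ 2.1407.

d(x, mu) = √(4.5826) ≈ 2.1407


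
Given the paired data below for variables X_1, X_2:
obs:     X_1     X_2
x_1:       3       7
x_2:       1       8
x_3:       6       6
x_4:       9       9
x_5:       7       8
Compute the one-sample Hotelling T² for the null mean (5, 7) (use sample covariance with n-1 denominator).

Step 1 — sample mean vector:
  mean(X_1) = (3 + 1 + 6 + 9 + 7) / 5 = 26/5 = 5.2
  mean(X_2) = (7 + 8 + 6 + 9 + 8) / 5 = 38/5 = 7.6
  x̄ = (5.2, 7.6),  deviation x̄ - mu_0 = (5.2, 7.6) - (5, 7) = (0.2, 0.6).

Step 2 — sample covariance matrix, S[i,j] = (1/(n-1)) · Σ_k (x_{k,i} - mean_i) · (x_{k,j} - mean_j), divisor n-1 = 4:
  S[X_1,X_1] = ((-2.2)·(-2.2) + (-4.2)·(-4.2) + (0.8)·(0.8) + (3.8)·(3.8) + (1.8)·(1.8)) / 4 = 40.8/4 = 10.2
  S[X_1,X_2] = ((-2.2)·(-0.6) + (-4.2)·(0.4) + (0.8)·(-1.6) + (3.8)·(1.4) + (1.8)·(0.4)) / 4 = 4.4/4 = 1.1
  S[X_2,X_2] = ((-0.6)·(-0.6) + (0.4)·(0.4) + (-1.6)·(-1.6) + (1.4)·(1.4) + (0.4)·(0.4)) / 4 = 5.2/4 = 1.3
  S = [[10.2, 1.1],
 [1.1, 1.3]].

Step 3 — invert S. det(S) = 10.2·1.3 - (1.1)² = 12.05.
  S^{-1} = (1/det) · [[d, -b], [-b, a]] = [[0.1079, -0.0913],
 [-0.0913, 0.8465]].

Step 4 — quadratic form (x̄ - mu_0)^T · S^{-1} · (x̄ - mu_0):
  S^{-1} · (x̄ - mu_0) = (-0.0332, 0.4896),
  (x̄ - mu_0)^T · [...] = (0.2)·(-0.0332) + (0.6)·(0.4896) = 0.2871.

Step 5 — scale by n: T² = 5 · 0.2871 = 1.4357.

T² ≈ 1.4357


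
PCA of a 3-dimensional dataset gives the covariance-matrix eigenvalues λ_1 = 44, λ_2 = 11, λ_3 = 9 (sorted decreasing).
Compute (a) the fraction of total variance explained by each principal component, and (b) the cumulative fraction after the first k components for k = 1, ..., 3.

Step 1 — total variance = trace(Sigma) = Σ λ_i = 44 + 11 + 9 = 64.

Step 2 — fraction explained by component i = λ_i / Σ λ:
  PC1: 44/64 = 0.6875
  PC2: 11/64 = 0.1719
  PC3: 9/64 = 0.1406

Step 3 — cumulative fraction after k components = (λ_1 + ... + λ_k) / Σ λ:
  k = 1: 44/64 = 0.6875
  k = 2: (44 + 11)/64 = 55/64 = 0.8594
  k = 3: (44 + 11 + 9)/64 = 64/64 = 1

Summary (fraction, with percent):

explained: PC1 0.6875 (68.75%), PC2 0.1719 (17.19%), PC3 0.1406 (14.06%);  cumulative: 0.6875, 0.8594, 1


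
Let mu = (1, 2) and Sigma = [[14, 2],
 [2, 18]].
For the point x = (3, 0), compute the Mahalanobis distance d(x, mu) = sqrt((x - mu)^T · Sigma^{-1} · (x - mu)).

Step 1 — centre the observation: (x - mu) = (2, -2).

Step 2 — invert Sigma. det(Sigma) = 14·18 - (2)² = 248.
  Sigma^{-1} = (1/det) · [[d, -b], [-b, a]] = [[0.0726, -0.0081],
 [-0.0081, 0.0565]].

Step 3 — form the quadratic (x - mu)^T · Sigma^{-1} · (x - mu):
  Sigma^{-1} · (x - mu) = (0.1613, -0.129).
  (x - mu)^T · [Sigma^{-1} · (x - mu)] = (2)·(0.1613) + (-2)·(-0.129) = 0.5806.

Step 4 — take square root: d = √(0.5806) ≈ 0.762.

d(x, mu) = √(0.5806) ≈ 0.762


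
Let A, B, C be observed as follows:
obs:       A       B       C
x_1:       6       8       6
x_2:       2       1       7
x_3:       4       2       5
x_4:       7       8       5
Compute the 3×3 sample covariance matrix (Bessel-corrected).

Step 1 — column means:
  mean(A) = (6 + 2 + 4 + 7) / 4 = 19/4 = 4.75
  mean(B) = (8 + 1 + 2 + 8) / 4 = 19/4 = 4.75
  mean(C) = (6 + 7 + 5 + 5) / 4 = 23/4 = 5.75

Step 2 — sample covariance S[i,j] = (1/(n-1)) · Σ_k (x_{k,i} - mean_i) · (x_{k,j} - mean_j), with n-1 = 3.
  S[A,A] = ((1.25)·(1.25) + (-2.75)·(-2.75) + (-0.75)·(-0.75) + (2.25)·(2.25)) / 3 = 14.75/3 = 4.9167
  S[A,B] = ((1.25)·(3.25) + (-2.75)·(-3.75) + (-0.75)·(-2.75) + (2.25)·(3.25)) / 3 = 23.75/3 = 7.9167
  S[A,C] = ((1.25)·(0.25) + (-2.75)·(1.25) + (-0.75)·(-0.75) + (2.25)·(-0.75)) / 3 = -4.25/3 = -1.4167
  S[B,B] = ((3.25)·(3.25) + (-3.75)·(-3.75) + (-2.75)·(-2.75) + (3.25)·(3.25)) / 3 = 42.75/3 = 14.25
  S[B,C] = ((3.25)·(0.25) + (-3.75)·(1.25) + (-2.75)·(-0.75) + (3.25)·(-0.75)) / 3 = -4.25/3 = -1.4167
  S[C,C] = ((0.25)·(0.25) + (1.25)·(1.25) + (-0.75)·(-0.75) + (-0.75)·(-0.75)) / 3 = 2.75/3 = 0.9167

S is symmetric (S[j,i] = S[i,j]). Assembling:

S = [[4.9167, 7.9167, -1.4167],
 [7.9167, 14.25, -1.4167],
 [-1.4167, -1.4167, 0.9167]]


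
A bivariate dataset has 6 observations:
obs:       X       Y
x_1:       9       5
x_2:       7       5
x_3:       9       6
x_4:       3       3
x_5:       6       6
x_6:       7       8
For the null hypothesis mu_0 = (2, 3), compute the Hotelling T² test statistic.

Step 1 — sample mean vector:
  mean(X) = (9 + 7 + 9 + 3 + 6 + 7) / 6 = 41/6 = 6.8333
  mean(Y) = (5 + 5 + 6 + 3 + 6 + 8) / 6 = 33/6 = 5.5
  x̄ = (6.8333, 5.5),  deviation x̄ - mu_0 = (6.8333, 5.5) - (2, 3) = (4.8333, 2.5).

Step 2 — sample covariance matrix, S[i,j] = (1/(n-1)) · Σ_k (x_{k,i} - mean_i) · (x_{k,j} - mean_j), divisor n-1 = 5:
  S[X,X] = ((2.1667)·(2.1667) + (0.1667)·(0.1667) + (2.1667)·(2.1667) + (-3.8333)·(-3.8333) + (-0.8333)·(-0.8333) + (0.1667)·(0.1667)) / 5 = 24.8333/5 = 4.9667
  S[X,Y] = ((2.1667)·(-0.5) + (0.1667)·(-0.5) + (2.1667)·(0.5) + (-3.8333)·(-2.5) + (-0.8333)·(0.5) + (0.1667)·(2.5)) / 5 = 9.5/5 = 1.9
  S[Y,Y] = ((-0.5)·(-0.5) + (-0.5)·(-0.5) + (0.5)·(0.5) + (-2.5)·(-2.5) + (0.5)·(0.5) + (2.5)·(2.5)) / 5 = 13.5/5 = 2.7
  S = [[4.9667, 1.9],
 [1.9, 2.7]].

Step 3 — invert S. det(S) = 4.9667·2.7 - (1.9)² = 9.8.
  S^{-1} = (1/det) · [[d, -b], [-b, a]] = [[0.2755, -0.1939],
 [-0.1939, 0.5068]].

Step 4 — quadratic form (x̄ - mu_0)^T · S^{-1} · (x̄ - mu_0):
  S^{-1} · (x̄ - mu_0) = (0.8469, 0.3299),
  (x̄ - mu_0)^T · [...] = (4.8333)·(0.8469) + (2.5)·(0.3299) = 4.9184.

Step 5 — scale by n: T² = 6 · 4.9184 = 29.5102.

T² ≈ 29.5102


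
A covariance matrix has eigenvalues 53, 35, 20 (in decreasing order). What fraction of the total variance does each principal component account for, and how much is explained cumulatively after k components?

Step 1 — total variance = trace(Sigma) = Σ λ_i = 53 + 35 + 20 = 108.

Step 2 — fraction explained by component i = λ_i / Σ λ:
  PC1: 53/108 = 0.4907
  PC2: 35/108 = 0.3241
  PC3: 20/108 = 0.1852

Step 3 — cumulative fraction after k components = (λ_1 + ... + λ_k) / Σ λ:
  k = 1: 53/108 = 0.4907
  k = 2: (53 + 35)/108 = 88/108 = 0.8148
  k = 3: (53 + 35 + 20)/108 = 108/108 = 1

Summary (fraction, with percent):

explained: PC1 0.4907 (49.07%), PC2 0.3241 (32.41%), PC3 0.1852 (18.52%);  cumulative: 0.4907, 0.8148, 1


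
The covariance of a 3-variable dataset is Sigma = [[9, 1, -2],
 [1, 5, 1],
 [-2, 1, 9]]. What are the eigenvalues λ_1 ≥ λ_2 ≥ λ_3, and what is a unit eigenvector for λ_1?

Step 1 — characteristic polynomial p(λ) = det(λI - Sigma) = λ³ - tr·λ² + c_1·λ - det, where tr = trace, c_1 = sum of the principal 2×2 minors, det = det(Sigma):
  tr = 9 + 5 + 9 = 23,
  c_1 = (9·5 - (1)²) + (9·9 - (-2)²) + (5·9 - (1)²) = 44 + 77 + 44 = 165,
  det = 9·(5·9 - (1)²) - (1)·((1)·9 - (1)·(-2)) + (-2)·((1)·(1) - 5·(-2)) = 9·(44) - (1)·(11) + (-2)·(11) = 363.
  So p(λ) = λ³ - 23λ² + 165λ - 363.
Step 2 — look for an integer root (rational root theorem: any rational root is an integer divisor of 363). Testing λ = 11:
  p(11) = 1331 - 2783 + 1815 - 363 = 0  ✓
  Dividing out (λ - 11): p(λ) = (λ - 11)(λ² - 12λ + 33).
Step 3 — remaining eigenvalues from the quadratic λ² - 12λ + 33 = 0:
  Δ = 12² - 4·33 = 144 - 132 = 12,  λ = (12 ± √12)/2 = (12 ± 3.4641)/2 ≈ 7.7321 or 4.2679.
  Sorted: λ_1 = 11,  λ_2 = 7.7321,  λ_3 = 4.2679  (check: sum = 23 = tr ✓).

Step 4 — unit eigenvector for λ_1 = 11: v spans the null space of (Sigma - λ_1 I), whose rows are
  r_1 = (-2, 1, -2),  r_2 = (1, -6, 1),  r_3 = (-2, 1, -2).
  v is orthogonal to every row, so take v ∝ r_1 × r_2 = ((1)·(1) - (-2)·(-6), (-2)·(1) - (-2)·(1), (-2)·(-6) - (1)·(1)) = (-11, 0, 11).
  Rescale (divide by 11; multiply by -1 so the first nonzero entry is positive): u = (1, 0, -1).
  ||u|| = √((1)² + (0)² + (-1)²) = √(2) ≈ 1.4142,  v_1 = u/||u|| ≈ (0.7071, 0, -0.7071) (||v_1|| = 1).

λ_1 = 11,  λ_2 = 7.7321,  λ_3 = 4.2679;  v_1 ≈ (0.7071, 0, -0.7071)


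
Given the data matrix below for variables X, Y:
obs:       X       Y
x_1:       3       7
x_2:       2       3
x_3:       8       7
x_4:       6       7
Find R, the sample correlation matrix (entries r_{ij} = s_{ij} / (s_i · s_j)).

Step 1 — column means:
  mean(X) = (3 + 2 + 8 + 6) / 4 = 19/4 = 4.75
  mean(Y) = (7 + 3 + 7 + 7) / 4 = 24/4 = 6

Step 2 — sample variances and covariances s[i,j] = (1/(n-1)) · Σ_k (x_{k,i} - mean_i) · (x_{k,j} - mean_j), with n-1 = 3:
  s[X,X] = ((-1.75)·(-1.75) + (-2.75)·(-2.75) + (3.25)·(3.25) + (1.25)·(1.25)) / 3 = 22.75/3 = 7.5833
  s[X,Y] = ((-1.75)·(1) + (-2.75)·(-3) + (3.25)·(1) + (1.25)·(1)) / 3 = 11/3 = 3.6667
  s[Y,Y] = ((1)·(1) + (-3)·(-3) + (1)·(1) + (1)·(1)) / 3 = 12/3 = 4
  Sample standard deviations s_i = √(s[i,i]):
  s(X) = √(7.5833) = 2.7538
  s(Y) = √(4) = 2

Step 3 — r_{ij} = s_{ij} / (s_i · s_j):
  r[X,X] = 1 (diagonal).
  r[X,Y] = 3.6667 / (2.7538 · 2) = 3.6667 / 5.5076 = 0.6658
  r[Y,Y] = 1 (diagonal).

R is symmetric with unit diagonal. Assembling:

R = [[1, 0.6658],
 [0.6658, 1]]


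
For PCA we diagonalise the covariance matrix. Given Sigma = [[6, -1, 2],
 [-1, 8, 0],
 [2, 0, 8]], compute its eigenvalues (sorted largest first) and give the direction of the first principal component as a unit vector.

Step 1 — characteristic polynomial p(λ) = det(λI - Sigma) = λ³ - tr·λ² + c_1·λ - det, where tr = trace, c_1 = sum of the principal 2×2 minors, det = det(Sigma):
  tr = 6 + 8 + 8 = 22,
  c_1 = (6·8 - (-1)²) + (6·8 - (2)²) + (8·8 - (0)²) = 47 + 44 + 64 = 155,
  det = 6·(8·8 - (0)²) - (-1)·((-1)·8 - (0)·(2)) + (2)·((-1)·(0) - 8·(2)) = 6·(64) - (-1)·(-8) + (2)·(-16) = 344.
  So p(λ) = λ³ - 22λ² + 155λ - 344.
Step 2 — look for an integer root (rational root theorem: any rational root is an integer divisor of 344). Testing λ = 8:
  p(8) = 512 - 1408 + 1240 - 344 = 0  ✓
  Dividing out (λ - 8): p(λ) = (λ - 8)(λ² - 14λ + 43).
Step 3 — remaining eigenvalues from the quadratic λ² - 14λ + 43 = 0:
  Δ = 14² - 4·43 = 196 - 172 = 24,  λ = (14 ± √24)/2 = (14 ± 4.899)/2 ≈ 9.4495 or 4.5505.
  Sorted: λ_1 = 9.4495,  λ_2 = 8,  λ_3 = 4.5505  (check: sum = 22 = tr ✓).

Step 4 — unit eigenvector for λ_1 ≈ 9.4495: v spans the null space of (Sigma - λ_1 I), whose rows are
  r_1 = (-3.4495, -1, 2),  r_2 = (-1, -1.4495, 0),  r_3 = (2, 0, -1.4495).
  v is orthogonal to every row, so take v ∝ r_1 × r_2 = ((-1)·(0) - (2)·(-1.4495), (2)·(-1) - (-3.4495)·(0), (-3.4495)·(-1.4495) - (-1)·(-1)) ≈ (2.899, -2, 4).
  Let u = (2.899, -2, 4).
  ||u|| = √((2.899)² + (-2)² + (4)²) = √(28.4041) ≈ 5.3295,  v_1 = u/||u|| ≈ (0.5439, -0.3753, 0.7505) (||v_1|| = 1).

λ_1 = 9.4495,  λ_2 = 8,  λ_3 = 4.5505;  v_1 ≈ (0.5439, -0.3753, 0.7505)


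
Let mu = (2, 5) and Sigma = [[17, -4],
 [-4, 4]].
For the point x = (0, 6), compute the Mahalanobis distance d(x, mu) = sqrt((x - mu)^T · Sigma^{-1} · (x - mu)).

Step 1 — centre the observation: (x - mu) = (-2, 1).

Step 2 — invert Sigma. det(Sigma) = 17·4 - (-4)² = 52.
  Sigma^{-1} = (1/det) · [[d, -b], [-b, a]] = [[0.0769, 0.0769],
 [0.0769, 0.3269]].

Step 3 — form the quadratic (x - mu)^T · Sigma^{-1} · (x - mu):
  Sigma^{-1} · (x - mu) = (-0.0769, 0.1731).
  (x - mu)^T · [Sigma^{-1} · (x - mu)] = (-2)·(-0.0769) + (1)·(0.1731) = 0.3269.

Step 4 — take square root: d = √(0.3269) ≈ 0.5718.

d(x, mu) = √(0.3269) ≈ 0.5718


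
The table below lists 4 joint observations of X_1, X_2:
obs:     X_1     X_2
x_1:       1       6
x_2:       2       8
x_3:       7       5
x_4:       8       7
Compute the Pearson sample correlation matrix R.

Step 1 — column means:
  mean(X_1) = (1 + 2 + 7 + 8) / 4 = 18/4 = 4.5
  mean(X_2) = (6 + 8 + 5 + 7) / 4 = 26/4 = 6.5

Step 2 — sample variances and covariances s[i,j] = (1/(n-1)) · Σ_k (x_{k,i} - mean_i) · (x_{k,j} - mean_j), with n-1 = 3:
  s[X_1,X_1] = ((-3.5)·(-3.5) + (-2.5)·(-2.5) + (2.5)·(2.5) + (3.5)·(3.5)) / 3 = 37/3 = 12.3333
  s[X_1,X_2] = ((-3.5)·(-0.5) + (-2.5)·(1.5) + (2.5)·(-1.5) + (3.5)·(0.5)) / 3 = -4/3 = -1.3333
  s[X_2,X_2] = ((-0.5)·(-0.5) + (1.5)·(1.5) + (-1.5)·(-1.5) + (0.5)·(0.5)) / 3 = 5/3 = 1.6667
  Sample standard deviations s_i = √(s[i,i]):
  s(X_1) = √(12.3333) = 3.5119
  s(X_2) = √(1.6667) = 1.291

Step 3 — r_{ij} = s_{ij} / (s_i · s_j):
  r[X_1,X_1] = 1 (diagonal).
  r[X_1,X_2] = -1.3333 / (3.5119 · 1.291) = -1.3333 / 4.5338 = -0.2941
  r[X_2,X_2] = 1 (diagonal).

R is symmetric with unit diagonal. Assembling:

R = [[1, -0.2941],
 [-0.2941, 1]]


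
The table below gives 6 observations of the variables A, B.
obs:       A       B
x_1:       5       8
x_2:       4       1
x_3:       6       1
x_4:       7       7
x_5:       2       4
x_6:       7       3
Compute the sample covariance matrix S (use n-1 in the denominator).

Step 1 — column means:
  mean(A) = (5 + 4 + 6 + 7 + 2 + 7) / 6 = 31/6 = 5.1667
  mean(B) = (8 + 1 + 1 + 7 + 4 + 3) / 6 = 24/6 = 4

Step 2 — sample covariance S[i,j] = (1/(n-1)) · Σ_k (x_{k,i} - mean_i) · (x_{k,j} - mean_j), with n-1 = 5.
  S[A,A] = ((-0.1667)·(-0.1667) + (-1.1667)·(-1.1667) + (0.8333)·(0.8333) + (1.8333)·(1.8333) + (-3.1667)·(-3.1667) + (1.8333)·(1.8333)) / 5 = 18.8333/5 = 3.7667
  S[A,B] = ((-0.1667)·(4) + (-1.1667)·(-3) + (0.8333)·(-3) + (1.8333)·(3) + (-3.1667)·(0) + (1.8333)·(-1)) / 5 = 4/5 = 0.8
  S[B,B] = ((4)·(4) + (-3)·(-3) + (-3)·(-3) + (3)·(3) + (0)·(0) + (-1)·(-1)) / 5 = 44/5 = 8.8

S is symmetric (S[j,i] = S[i,j]). Assembling:

S = [[3.7667, 0.8],
 [0.8, 8.8]]


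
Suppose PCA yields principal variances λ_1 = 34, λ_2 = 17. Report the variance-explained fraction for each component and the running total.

Step 1 — total variance = trace(Sigma) = Σ λ_i = 34 + 17 = 51.

Step 2 — fraction explained by component i = λ_i / Σ λ:
  PC1: 34/51 = 0.6667
  PC2: 17/51 = 0.3333

Step 3 — cumulative fraction after k components = (λ_1 + ... + λ_k) / Σ λ:
  k = 1: 34/51 = 0.6667
  k = 2: (34 + 17)/51 = 51/51 = 1

Summary (fraction, with percent):

explained: PC1 0.6667 (66.67%), PC2 0.3333 (33.33%);  cumulative: 0.6667, 1


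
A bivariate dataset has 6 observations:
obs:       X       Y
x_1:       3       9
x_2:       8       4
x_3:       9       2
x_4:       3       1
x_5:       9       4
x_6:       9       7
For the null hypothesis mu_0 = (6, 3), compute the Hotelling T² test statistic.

Step 1 — sample mean vector:
  mean(X) = (3 + 8 + 9 + 3 + 9 + 9) / 6 = 41/6 = 6.8333
  mean(Y) = (9 + 4 + 2 + 1 + 4 + 7) / 6 = 27/6 = 4.5
  x̄ = (6.8333, 4.5),  deviation x̄ - mu_0 = (6.8333, 4.5) - (6, 3) = (0.8333, 1.5).

Step 2 — sample covariance matrix, S[i,j] = (1/(n-1)) · Σ_k (x_{k,i} - mean_i) · (x_{k,j} - mean_j), divisor n-1 = 5:
  S[X,X] = ((-3.8333)·(-3.8333) + (1.1667)·(1.1667) + (2.1667)·(2.1667) + (-3.8333)·(-3.8333) + (2.1667)·(2.1667) + (2.1667)·(2.1667)) / 5 = 44.8333/5 = 8.9667
  S[X,Y] = ((-3.8333)·(4.5) + (1.1667)·(-0.5) + (2.1667)·(-2.5) + (-3.8333)·(-3.5) + (2.1667)·(-0.5) + (2.1667)·(2.5)) / 5 = -5.5/5 = -1.1
  S[Y,Y] = ((4.5)·(4.5) + (-0.5)·(-0.5) + (-2.5)·(-2.5) + (-3.5)·(-3.5) + (-0.5)·(-0.5) + (2.5)·(2.5)) / 5 = 45.5/5 = 9.1
  S = [[8.9667, -1.1],
 [-1.1, 9.1]].

Step 3 — invert S. det(S) = 8.9667·9.1 - (-1.1)² = 80.3867.
  S^{-1} = (1/det) · [[d, -b], [-b, a]] = [[0.1132, 0.0137],
 [0.0137, 0.1115]].

Step 4 — quadratic form (x̄ - mu_0)^T · S^{-1} · (x̄ - mu_0):
  S^{-1} · (x̄ - mu_0) = (0.1149, 0.1787),
  (x̄ - mu_0)^T · [...] = (0.8333)·(0.1149) + (1.5)·(0.1787) = 0.3638.

Step 5 — scale by n: T² = 6 · 0.3638 = 2.1828.

T² ≈ 2.1828


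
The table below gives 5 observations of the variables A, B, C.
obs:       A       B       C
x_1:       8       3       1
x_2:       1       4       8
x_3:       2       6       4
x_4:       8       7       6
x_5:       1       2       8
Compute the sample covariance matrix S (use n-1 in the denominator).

Step 1 — column means:
  mean(A) = (8 + 1 + 2 + 8 + 1) / 5 = 20/5 = 4
  mean(B) = (3 + 4 + 6 + 7 + 2) / 5 = 22/5 = 4.4
  mean(C) = (1 + 8 + 4 + 6 + 8) / 5 = 27/5 = 5.4

Step 2 — sample covariance S[i,j] = (1/(n-1)) · Σ_k (x_{k,i} - mean_i) · (x_{k,j} - mean_j), with n-1 = 4.
  S[A,A] = ((4)·(4) + (-3)·(-3) + (-2)·(-2) + (4)·(4) + (-3)·(-3)) / 4 = 54/4 = 13.5
  S[A,B] = ((4)·(-1.4) + (-3)·(-0.4) + (-2)·(1.6) + (4)·(2.6) + (-3)·(-2.4)) / 4 = 10/4 = 2.5
  S[A,C] = ((4)·(-4.4) + (-3)·(2.6) + (-2)·(-1.4) + (4)·(0.6) + (-3)·(2.6)) / 4 = -28/4 = -7
  S[B,B] = ((-1.4)·(-1.4) + (-0.4)·(-0.4) + (1.6)·(1.6) + (2.6)·(2.6) + (-2.4)·(-2.4)) / 4 = 17.2/4 = 4.3
  S[B,C] = ((-1.4)·(-4.4) + (-0.4)·(2.6) + (1.6)·(-1.4) + (2.6)·(0.6) + (-2.4)·(2.6)) / 4 = -1.8/4 = -0.45
  S[C,C] = ((-4.4)·(-4.4) + (2.6)·(2.6) + (-1.4)·(-1.4) + (0.6)·(0.6) + (2.6)·(2.6)) / 4 = 35.2/4 = 8.8

S is symmetric (S[j,i] = S[i,j]). Assembling:

S = [[13.5, 2.5, -7],
 [2.5, 4.3, -0.45],
 [-7, -0.45, 8.8]]


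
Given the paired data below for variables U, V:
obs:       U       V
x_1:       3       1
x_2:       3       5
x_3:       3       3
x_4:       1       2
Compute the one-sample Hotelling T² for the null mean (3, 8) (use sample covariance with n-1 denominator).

Step 1 — sample mean vector:
  mean(U) = (3 + 3 + 3 + 1) / 4 = 10/4 = 2.5
  mean(V) = (1 + 5 + 3 + 2) / 4 = 11/4 = 2.75
  x̄ = (2.5, 2.75),  deviation x̄ - mu_0 = (2.5, 2.75) - (3, 8) = (-0.5, -5.25).

Step 2 — sample covariance matrix, S[i,j] = (1/(n-1)) · Σ_k (x_{k,i} - mean_i) · (x_{k,j} - mean_j), divisor n-1 = 3:
  S[U,U] = ((0.5)·(0.5) + (0.5)·(0.5) + (0.5)·(0.5) + (-1.5)·(-1.5)) / 3 = 3/3 = 1
  S[U,V] = ((0.5)·(-1.75) + (0.5)·(2.25) + (0.5)·(0.25) + (-1.5)·(-0.75)) / 3 = 1.5/3 = 0.5
  S[V,V] = ((-1.75)·(-1.75) + (2.25)·(2.25) + (0.25)·(0.25) + (-0.75)·(-0.75)) / 3 = 8.75/3 = 2.9167
  S = [[1, 0.5],
 [0.5, 2.9167]].

Step 3 — invert S. det(S) = 1·2.9167 - (0.5)² = 2.6667.
  S^{-1} = (1/det) · [[d, -b], [-b, a]] = [[1.0938, -0.1875],
 [-0.1875, 0.375]].

Step 4 — quadratic form (x̄ - mu_0)^T · S^{-1} · (x̄ - mu_0):
  S^{-1} · (x̄ - mu_0) = (0.4375, -1.875),
  (x̄ - mu_0)^T · [...] = (-0.5)·(0.4375) + (-5.25)·(-1.875) = 9.625.

Step 5 — scale by n: T² = 4 · 9.625 = 38.5.

T² ≈ 38.5


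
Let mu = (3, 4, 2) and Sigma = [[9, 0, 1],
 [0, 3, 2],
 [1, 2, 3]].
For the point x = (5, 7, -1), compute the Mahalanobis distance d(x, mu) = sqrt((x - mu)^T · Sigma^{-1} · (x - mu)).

Step 1 — centre the observation: (x - mu) = (2, 3, -3).

Step 2 — invert Sigma (cofactor / det for 3×3, or solve directly):
  Sigma^{-1} = [[0.119, 0.0476, -0.0714],
 [0.0476, 0.619, -0.4286],
 [-0.0714, -0.4286, 0.6429]].

Step 3 — form the quadratic (x - mu)^T · Sigma^{-1} · (x - mu):
  Sigma^{-1} · (x - mu) = (0.5952, 3.2381, -3.3571).
  (x - mu)^T · [Sigma^{-1} · (x - mu)] = (2)·(0.5952) + (3)·(3.2381) + (-3)·(-3.3571) = 20.9762.

Step 4 — take square root: d = √(20.9762) ≈ 4.58.

d(x, mu) = √(20.9762) ≈ 4.58


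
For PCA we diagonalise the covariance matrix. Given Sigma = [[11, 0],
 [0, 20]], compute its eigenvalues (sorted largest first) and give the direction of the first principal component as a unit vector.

Step 1 — characteristic polynomial of 2×2 Sigma:
  det(Sigma - λI) = λ² - trace · λ + det = 0.
  trace = 11 + 20 = 31, det = 11·20 - (0)² = 220.
Step 2 — discriminant:
  Δ = trace² - 4·det = 961 - 880 = 81.
Step 3 — eigenvalues:
  λ = (trace ± √Δ)/2 = (31 ± 9)/2,
  λ_1 = 20,  λ_2 = 11.

Step 4 — unit eigenvector for λ_1: Sigma is diagonal, so its eigenvectors are the coordinate axes. λ_1 = 20 is the diagonal entry on the second coordinate axis, hence
  v_1 = (0, 1) (||v_1|| = 1).

λ_1 = 20,  λ_2 = 11;  v_1 ≈ (0, 1)


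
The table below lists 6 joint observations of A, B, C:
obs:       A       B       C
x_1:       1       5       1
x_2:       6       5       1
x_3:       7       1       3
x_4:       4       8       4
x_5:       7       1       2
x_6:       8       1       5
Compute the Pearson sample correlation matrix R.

Step 1 — column means:
  mean(A) = (1 + 6 + 7 + 4 + 7 + 8) / 6 = 33/6 = 5.5
  mean(B) = (5 + 5 + 1 + 8 + 1 + 1) / 6 = 21/6 = 3.5
  mean(C) = (1 + 1 + 3 + 4 + 2 + 5) / 6 = 16/6 = 2.6667

Step 2 — sample variances and covariances s[i,j] = (1/(n-1)) · Σ_k (x_{k,i} - mean_i) · (x_{k,j} - mean_j), with n-1 = 5:
  s[A,A] = ((-4.5)·(-4.5) + (0.5)·(0.5) + (1.5)·(1.5) + (-1.5)·(-1.5) + (1.5)·(1.5) + (2.5)·(2.5)) / 5 = 33.5/5 = 6.7
  s[A,B] = ((-4.5)·(1.5) + (0.5)·(1.5) + (1.5)·(-2.5) + (-1.5)·(4.5) + (1.5)·(-2.5) + (2.5)·(-2.5)) / 5 = -26.5/5 = -5.3
  s[A,C] = ((-4.5)·(-1.6667) + (0.5)·(-1.6667) + (1.5)·(0.3333) + (-1.5)·(1.3333) + (1.5)·(-0.6667) + (2.5)·(2.3333)) / 5 = 10/5 = 2
  s[B,B] = ((1.5)·(1.5) + (1.5)·(1.5) + (-2.5)·(-2.5) + (4.5)·(4.5) + (-2.5)·(-2.5) + (-2.5)·(-2.5)) / 5 = 43.5/5 = 8.7
  s[B,C] = ((1.5)·(-1.6667) + (1.5)·(-1.6667) + (-2.5)·(0.3333) + (4.5)·(1.3333) + (-2.5)·(-0.6667) + (-2.5)·(2.3333)) / 5 = -4/5 = -0.8
  s[C,C] = ((-1.6667)·(-1.6667) + (-1.6667)·(-1.6667) + (0.3333)·(0.3333) + (1.3333)·(1.3333) + (-0.6667)·(-0.6667) + (2.3333)·(2.3333)) / 5 = 13.3333/5 = 2.6667
  Sample standard deviations s_i = √(s[i,i]):
  s(A) = √(6.7) = 2.5884
  s(B) = √(8.7) = 2.9496
  s(C) = √(2.6667) = 1.633

Step 3 — r_{ij} = s_{ij} / (s_i · s_j):
  r[A,A] = 1 (diagonal).
  r[A,B] = -5.3 / (2.5884 · 2.9496) = -5.3 / 7.6348 = -0.6942
  r[A,C] = 2 / (2.5884 · 1.633) = 2 / 4.2269 = 0.4732
  r[B,B] = 1 (diagonal).
  r[B,C] = -0.8 / (2.9496 · 1.633) = -0.8 / 4.8166 = -0.1661
  r[C,C] = 1 (diagonal).

R is symmetric with unit diagonal. Assembling:

R = [[1, -0.6942, 0.4732],
 [-0.6942, 1, -0.1661],
 [0.4732, -0.1661, 1]]
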